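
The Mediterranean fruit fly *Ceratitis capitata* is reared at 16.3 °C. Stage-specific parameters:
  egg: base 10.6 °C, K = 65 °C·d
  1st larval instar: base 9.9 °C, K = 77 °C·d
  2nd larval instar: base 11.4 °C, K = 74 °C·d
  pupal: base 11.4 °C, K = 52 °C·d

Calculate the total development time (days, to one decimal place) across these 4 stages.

49.1 days

egg: 65 / (16.3 − 10.6) = 65 / 5.7 = 11.404 d.
1st larval instar: 77 / (16.3 − 9.9) = 77 / 6.4 = 12.031 d.
2nd larval instar: 74 / (16.3 − 11.4) = 74 / 4.9 = 15.102 d.
pupal: 52 / (16.3 − 11.4) = 52 / 4.9 = 10.612 d.
Sum = 49.149 ≈ 49.1 days.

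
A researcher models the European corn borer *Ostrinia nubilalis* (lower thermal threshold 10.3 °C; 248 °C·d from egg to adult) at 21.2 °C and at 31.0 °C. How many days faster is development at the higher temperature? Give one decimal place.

10.8 days

At 21.2 °C: 248 / (21.2 − 10.3) = 248 / 10.9 = 22.752 d.
At 31.0 °C: 248 / (31.0 − 10.3) = 248 / 20.7 = 11.981 d.
Difference = |22.752 − 11.981| = 10.772 ≈ 10.8 days.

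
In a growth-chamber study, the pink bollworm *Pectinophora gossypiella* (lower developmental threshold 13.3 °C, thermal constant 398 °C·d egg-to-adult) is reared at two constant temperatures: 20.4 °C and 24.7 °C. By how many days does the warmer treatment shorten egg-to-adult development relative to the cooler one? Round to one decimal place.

21.1 days

At 20.4 °C: 398 / (20.4 − 13.3) = 398 / 7.1 = 56.056 d.
At 24.7 °C: 398 / (24.7 − 13.3) = 398 / 11.4 = 34.912 d.
Difference = |56.056 − 34.912| = 21.144 ≈ 21.1 days.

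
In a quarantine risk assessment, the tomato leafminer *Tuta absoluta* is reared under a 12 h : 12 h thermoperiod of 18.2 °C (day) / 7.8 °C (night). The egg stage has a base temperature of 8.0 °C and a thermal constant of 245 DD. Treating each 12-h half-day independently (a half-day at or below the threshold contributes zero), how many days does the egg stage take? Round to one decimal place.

Day half: max(0, 18.2 − 8.0) × 0.5 = 10.2 × 0.5 = 5.10 DD.
Night half: max(0, 7.8 − 8.0) × 0.5 = 0.0 × 0.5 = 0.00 DD.
Per 24 h: 5.10 DD/day.
Duration = 245 / 5.10 = 48.039 ≈ 48.0 days.

48.0 days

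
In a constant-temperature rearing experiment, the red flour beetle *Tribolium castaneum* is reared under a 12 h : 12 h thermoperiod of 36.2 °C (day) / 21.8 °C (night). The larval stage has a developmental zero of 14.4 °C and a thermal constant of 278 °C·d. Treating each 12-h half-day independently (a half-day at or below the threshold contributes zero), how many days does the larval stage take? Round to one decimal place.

19.0 days

Day half: max(0, 36.2 − 14.4) × 0.5 = 21.8 × 0.5 = 10.90 DD.
Night half: max(0, 21.8 − 14.4) × 0.5 = 7.4 × 0.5 = 3.70 DD.
Per 24 h: 14.60 DD/day.
Duration = 278 / 14.60 = 19.041 ≈ 19.0 days.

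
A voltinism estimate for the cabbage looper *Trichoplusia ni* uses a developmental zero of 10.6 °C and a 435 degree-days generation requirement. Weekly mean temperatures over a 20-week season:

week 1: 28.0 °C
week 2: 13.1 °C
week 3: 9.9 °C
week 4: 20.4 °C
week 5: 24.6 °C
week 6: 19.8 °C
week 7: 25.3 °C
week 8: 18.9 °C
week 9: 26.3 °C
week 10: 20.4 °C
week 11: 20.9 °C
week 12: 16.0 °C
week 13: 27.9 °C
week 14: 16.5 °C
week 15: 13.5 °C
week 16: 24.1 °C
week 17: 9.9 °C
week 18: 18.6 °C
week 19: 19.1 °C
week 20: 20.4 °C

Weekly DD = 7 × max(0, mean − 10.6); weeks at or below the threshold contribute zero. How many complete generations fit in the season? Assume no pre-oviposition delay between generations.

2 generations

Weekly DD (7 × max(0, T̄ − 10.6)): 121.8, 17.5, 0.0, 68.6, 98.0, 64.4, 102.9, 58.1, 109.9, 68.6, 72.1, 37.8, 121.1, 41.3, 20.3, 94.5, 0.0, 56.0, 59.5, 68.6.
Season total = 1281.0 DD.
Complete generations = ⌊1281.0 / 435⌋ = 2.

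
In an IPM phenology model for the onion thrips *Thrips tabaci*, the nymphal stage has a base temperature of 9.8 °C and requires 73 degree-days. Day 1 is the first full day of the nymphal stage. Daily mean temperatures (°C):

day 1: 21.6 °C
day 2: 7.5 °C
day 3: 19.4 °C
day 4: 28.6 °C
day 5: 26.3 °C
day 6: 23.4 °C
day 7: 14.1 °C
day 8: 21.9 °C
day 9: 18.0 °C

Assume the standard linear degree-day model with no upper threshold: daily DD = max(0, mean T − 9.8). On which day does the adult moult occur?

Daily DD above 9.8 °C: 11.8, 0.0, 9.6, 18.8, 16.5, 13.6, 4.3, 12.1, 8.2.
Cumulative: 11.8, 11.8, 21.4, 40.2, 56.7, 70.3, 74.6, 86.7, 94.9.
The total first reaches 73 DD on day 7.

day 7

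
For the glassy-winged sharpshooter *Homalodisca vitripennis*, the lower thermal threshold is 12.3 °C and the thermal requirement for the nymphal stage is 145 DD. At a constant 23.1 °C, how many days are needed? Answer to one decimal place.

Daily accumulation = 23.1 − 12.3 = 10.8 DD/day.
Duration = 145 / 10.8 = 13.426 ≈ 13.4 days.

13.4 days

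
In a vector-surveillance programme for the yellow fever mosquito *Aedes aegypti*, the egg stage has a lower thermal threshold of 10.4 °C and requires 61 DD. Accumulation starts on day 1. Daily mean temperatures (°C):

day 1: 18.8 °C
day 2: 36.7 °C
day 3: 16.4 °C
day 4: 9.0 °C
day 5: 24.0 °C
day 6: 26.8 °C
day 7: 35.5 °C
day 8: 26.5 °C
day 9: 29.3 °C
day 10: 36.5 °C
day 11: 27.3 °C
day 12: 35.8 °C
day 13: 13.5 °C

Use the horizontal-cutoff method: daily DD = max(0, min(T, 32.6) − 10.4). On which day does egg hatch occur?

Daily DD above 10.4 °C (capped at 22.2): 8.4, 22.2, 6.0, 0.0, 13.6, 16.4, 22.2, 16.1, 18.9, 22.2, 16.9, 22.2, 3.1.
Cumulative: 8.4, 30.6, 36.6, 36.6, 50.2, 66.6, 88.8, 104.9, 123.8, 146.0, 162.9, 185.1, 188.2.
The total first reaches 61 DD on day 6.

day 6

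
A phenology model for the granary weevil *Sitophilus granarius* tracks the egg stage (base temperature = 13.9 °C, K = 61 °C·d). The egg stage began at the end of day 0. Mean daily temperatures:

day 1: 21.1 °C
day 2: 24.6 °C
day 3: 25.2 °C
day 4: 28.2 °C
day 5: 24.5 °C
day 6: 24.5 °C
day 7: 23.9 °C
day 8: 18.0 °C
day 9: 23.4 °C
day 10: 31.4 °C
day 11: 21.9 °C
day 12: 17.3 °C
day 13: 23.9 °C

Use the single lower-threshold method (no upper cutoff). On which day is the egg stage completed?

Daily DD above 13.9 °C: 7.2, 10.7, 11.3, 14.3, 10.6, 10.6, 10.0, 4.1, 9.5, 17.5, 8.0, 3.4, 10.0.
Cumulative: 7.2, 17.9, 29.2, 43.5, 54.1, 64.7, 74.7, 78.8, 88.3, 105.8, 113.8, 117.2, 127.2.
The total first reaches 61 DD on day 6.

day 6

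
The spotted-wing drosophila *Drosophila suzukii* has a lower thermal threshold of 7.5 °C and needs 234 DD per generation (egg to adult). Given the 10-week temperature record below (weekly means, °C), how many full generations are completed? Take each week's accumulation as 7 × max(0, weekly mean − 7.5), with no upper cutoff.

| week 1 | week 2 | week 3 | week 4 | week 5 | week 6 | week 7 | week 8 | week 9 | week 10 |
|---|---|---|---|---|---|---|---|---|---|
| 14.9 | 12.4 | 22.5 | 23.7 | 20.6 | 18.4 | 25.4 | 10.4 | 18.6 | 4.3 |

Weekly DD (7 × max(0, T̄ − 7.5)): 51.8, 34.3, 105.0, 113.4, 91.7, 76.3, 125.3, 20.3, 77.7, 0.0.
Season total = 695.8 DD.
Complete generations = ⌊695.8 / 234⌋ = 2.

2 generations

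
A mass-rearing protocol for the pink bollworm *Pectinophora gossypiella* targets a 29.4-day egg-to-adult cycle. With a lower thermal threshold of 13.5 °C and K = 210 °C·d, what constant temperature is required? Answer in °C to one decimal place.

20.6 °C

Required daily accumulation = 210 / 29.4 = 7.143 DD/day.
T = T_base + 7.143 = 13.5 + 7.143 = 20.643 ≈ 20.6 °C.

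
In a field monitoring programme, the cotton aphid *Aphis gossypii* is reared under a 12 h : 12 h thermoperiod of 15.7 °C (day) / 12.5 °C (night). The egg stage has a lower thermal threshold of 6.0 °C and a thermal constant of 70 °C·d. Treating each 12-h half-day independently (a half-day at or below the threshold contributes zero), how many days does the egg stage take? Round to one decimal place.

Day half: max(0, 15.7 − 6.0) × 0.5 = 9.7 × 0.5 = 4.85 DD.
Night half: max(0, 12.5 − 6.0) × 0.5 = 6.5 × 0.5 = 3.25 DD.
Per 24 h: 8.10 DD/day.
Duration = 70 / 8.10 = 8.642 ≈ 8.6 days.

8.6 days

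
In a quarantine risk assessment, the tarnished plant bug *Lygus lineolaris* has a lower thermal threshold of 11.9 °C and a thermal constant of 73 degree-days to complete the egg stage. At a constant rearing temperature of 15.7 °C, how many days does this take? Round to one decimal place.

19.2 days

Daily accumulation = 15.7 − 11.9 = 3.8 DD/day.
Duration = 73 / 3.8 = 19.211 ≈ 19.2 days.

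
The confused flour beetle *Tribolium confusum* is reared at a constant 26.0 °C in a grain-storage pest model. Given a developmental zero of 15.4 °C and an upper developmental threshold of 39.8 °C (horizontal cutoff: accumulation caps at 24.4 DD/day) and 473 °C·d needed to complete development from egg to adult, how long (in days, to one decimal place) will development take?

Daily accumulation = 26.0 − 15.4 = 10.6 DD/day.
Duration = 473 / 10.6 = 44.623 ≈ 44.6 days.

44.6 days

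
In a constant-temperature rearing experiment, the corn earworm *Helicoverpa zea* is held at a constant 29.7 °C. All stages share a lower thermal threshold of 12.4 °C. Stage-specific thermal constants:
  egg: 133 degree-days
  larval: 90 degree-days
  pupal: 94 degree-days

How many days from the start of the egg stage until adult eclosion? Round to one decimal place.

18.3 days

Daily accumulation at 29.7 °C = 29.7 − 12.4 = 17.3 DD/day.
Total K = 133 + 90 + 94 = 317 DD.
Total duration = 317 / 17.3 = 18.324 ≈ 18.3 days.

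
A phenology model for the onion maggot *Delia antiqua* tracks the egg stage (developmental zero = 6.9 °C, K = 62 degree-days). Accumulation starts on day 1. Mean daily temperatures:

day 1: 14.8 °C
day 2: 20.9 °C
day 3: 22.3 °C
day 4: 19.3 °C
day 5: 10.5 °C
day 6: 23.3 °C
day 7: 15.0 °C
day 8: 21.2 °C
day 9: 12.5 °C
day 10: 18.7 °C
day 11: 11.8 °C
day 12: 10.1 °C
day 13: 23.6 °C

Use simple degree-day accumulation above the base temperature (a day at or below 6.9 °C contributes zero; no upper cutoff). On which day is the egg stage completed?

Daily DD above 6.9 °C: 7.9, 14.0, 15.4, 12.4, 3.6, 16.4, 8.1, 14.3, 5.6, 11.8, 4.9, 3.2, 16.7.
Cumulative: 7.9, 21.9, 37.3, 49.7, 53.3, 69.7, 77.8, 92.1, 97.7, 109.5, 114.4, 117.6, 134.3.
The total first reaches 62 DD on day 6.

day 6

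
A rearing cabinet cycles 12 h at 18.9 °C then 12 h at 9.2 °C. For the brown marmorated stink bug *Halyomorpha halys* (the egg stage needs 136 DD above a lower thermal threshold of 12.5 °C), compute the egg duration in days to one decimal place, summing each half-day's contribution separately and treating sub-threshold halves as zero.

Day half: max(0, 18.9 − 12.5) × 0.5 = 6.4 × 0.5 = 3.20 DD.
Night half: max(0, 9.2 − 12.5) × 0.5 = 0.0 × 0.5 = 0.00 DD.
Per 24 h: 3.20 DD/day.
Duration = 136 / 3.20 = 42.500 ≈ 42.5 days.

42.5 days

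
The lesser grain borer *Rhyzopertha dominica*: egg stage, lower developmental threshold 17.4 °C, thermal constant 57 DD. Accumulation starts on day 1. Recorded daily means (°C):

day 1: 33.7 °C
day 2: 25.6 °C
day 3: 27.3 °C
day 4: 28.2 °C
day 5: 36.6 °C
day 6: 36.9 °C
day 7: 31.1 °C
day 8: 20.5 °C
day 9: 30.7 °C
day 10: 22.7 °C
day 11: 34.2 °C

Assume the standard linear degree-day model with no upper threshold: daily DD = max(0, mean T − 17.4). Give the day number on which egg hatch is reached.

Daily DD above 17.4 °C: 16.3, 8.2, 9.9, 10.8, 19.2, 19.5, 13.7, 3.1, 13.3, 5.3, 16.8.
Cumulative: 16.3, 24.5, 34.4, 45.2, 64.4, 83.9, 97.6, 100.7, 114.0, 119.3, 136.1.
The total first reaches 57 DD on day 5.

day 5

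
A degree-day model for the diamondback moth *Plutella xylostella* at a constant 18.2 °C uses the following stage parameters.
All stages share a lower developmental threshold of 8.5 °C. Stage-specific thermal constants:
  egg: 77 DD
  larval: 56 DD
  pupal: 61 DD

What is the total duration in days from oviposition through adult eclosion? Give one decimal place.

Daily accumulation at 18.2 °C = 18.2 − 8.5 = 9.7 DD/day.
Total K = 77 + 56 + 61 = 194 DD.
Total duration = 194 / 9.7 = 20.000 ≈ 20.0 days.

20.0 days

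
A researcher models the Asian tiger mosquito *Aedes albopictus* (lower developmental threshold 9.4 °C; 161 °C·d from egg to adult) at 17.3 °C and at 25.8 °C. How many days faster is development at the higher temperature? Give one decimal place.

10.6 days

At 17.3 °C: 161 / (17.3 − 9.4) = 161 / 7.9 = 20.380 d.
At 25.8 °C: 161 / (25.8 − 9.4) = 161 / 16.4 = 9.817 d.
Difference = |20.380 − 9.817| = 10.563 ≈ 10.6 days.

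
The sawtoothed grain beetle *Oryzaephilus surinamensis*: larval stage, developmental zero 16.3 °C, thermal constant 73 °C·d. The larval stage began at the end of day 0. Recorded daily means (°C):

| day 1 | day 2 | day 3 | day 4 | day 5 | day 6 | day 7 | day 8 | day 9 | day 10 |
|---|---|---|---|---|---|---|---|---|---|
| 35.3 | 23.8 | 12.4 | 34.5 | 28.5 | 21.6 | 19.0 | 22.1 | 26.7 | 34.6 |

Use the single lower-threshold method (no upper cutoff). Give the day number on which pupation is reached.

Daily DD above 16.3 °C: 19.0, 7.5, 0.0, 18.2, 12.2, 5.3, 2.7, 5.8, 10.4, 18.3.
Cumulative: 19.0, 26.5, 26.5, 44.7, 56.9, 62.2, 64.9, 70.7, 81.1, 99.4.
The total first reaches 73 DD on day 9.

day 9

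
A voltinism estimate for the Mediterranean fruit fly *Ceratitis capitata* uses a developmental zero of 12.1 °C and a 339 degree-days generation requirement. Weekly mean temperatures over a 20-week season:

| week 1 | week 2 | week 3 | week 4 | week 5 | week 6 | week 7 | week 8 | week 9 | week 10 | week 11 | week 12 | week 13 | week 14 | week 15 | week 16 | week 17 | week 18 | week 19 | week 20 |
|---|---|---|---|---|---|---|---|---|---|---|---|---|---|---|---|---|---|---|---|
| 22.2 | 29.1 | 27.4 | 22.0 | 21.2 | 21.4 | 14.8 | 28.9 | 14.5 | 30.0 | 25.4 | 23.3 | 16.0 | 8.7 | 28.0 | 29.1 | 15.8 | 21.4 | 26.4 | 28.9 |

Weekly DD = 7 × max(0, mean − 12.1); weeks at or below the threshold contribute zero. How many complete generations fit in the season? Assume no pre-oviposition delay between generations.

Weekly DD (7 × max(0, T̄ − 12.1)): 70.7, 119.0, 107.1, 69.3, 63.7, 65.1, 18.9, 117.6, 16.8, 125.3, 93.1, 78.4, 27.3, 0.0, 111.3, 119.0, 25.9, 65.1, 100.1, 117.6.
Season total = 1511.3 DD.
Complete generations = ⌊1511.3 / 339⌋ = 4.

4 generations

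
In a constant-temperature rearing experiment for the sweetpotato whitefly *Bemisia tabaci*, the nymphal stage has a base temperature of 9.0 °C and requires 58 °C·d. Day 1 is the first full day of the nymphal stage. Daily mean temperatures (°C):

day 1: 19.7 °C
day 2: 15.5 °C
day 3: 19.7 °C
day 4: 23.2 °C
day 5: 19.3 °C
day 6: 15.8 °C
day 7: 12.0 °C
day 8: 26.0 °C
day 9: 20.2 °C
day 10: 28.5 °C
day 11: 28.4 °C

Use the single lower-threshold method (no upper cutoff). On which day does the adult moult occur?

day 6

Daily DD above 9.0 °C: 10.7, 6.5, 10.7, 14.2, 10.3, 6.8, 3.0, 17.0, 11.2, 19.5, 19.4.
Cumulative: 10.7, 17.2, 27.9, 42.1, 52.4, 59.2, 62.2, 79.2, 90.4, 109.9, 129.3.
The total first reaches 58 DD on day 6.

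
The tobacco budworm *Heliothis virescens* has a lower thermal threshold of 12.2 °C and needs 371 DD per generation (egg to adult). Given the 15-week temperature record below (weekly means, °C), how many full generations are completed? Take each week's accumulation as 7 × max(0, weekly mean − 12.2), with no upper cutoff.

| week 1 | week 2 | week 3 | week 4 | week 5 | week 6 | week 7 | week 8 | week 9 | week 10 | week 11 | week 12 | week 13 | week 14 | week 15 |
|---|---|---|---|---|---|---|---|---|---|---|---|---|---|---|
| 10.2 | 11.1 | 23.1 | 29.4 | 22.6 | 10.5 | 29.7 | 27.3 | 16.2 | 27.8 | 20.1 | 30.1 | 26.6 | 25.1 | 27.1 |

2 generations

Weekly DD (7 × max(0, T̄ − 12.2)): 0.0, 0.0, 76.3, 120.4, 72.8, 0.0, 122.5, 105.7, 28.0, 109.2, 55.3, 125.3, 100.8, 90.3, 104.3.
Season total = 1110.9 DD.
Complete generations = ⌊1110.9 / 371⌋ = 2.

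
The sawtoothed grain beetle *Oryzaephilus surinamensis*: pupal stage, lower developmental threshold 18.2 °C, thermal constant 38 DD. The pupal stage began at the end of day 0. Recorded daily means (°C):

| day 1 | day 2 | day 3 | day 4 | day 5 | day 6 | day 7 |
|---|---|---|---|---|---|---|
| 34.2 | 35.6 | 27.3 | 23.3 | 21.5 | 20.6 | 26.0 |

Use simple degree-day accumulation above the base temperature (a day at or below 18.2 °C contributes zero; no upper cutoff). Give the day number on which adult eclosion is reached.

day 3

Daily DD above 18.2 °C: 16.0, 17.4, 9.1, 5.1, 3.3, 2.4, 7.8.
Cumulative: 16.0, 33.4, 42.5, 47.6, 50.9, 53.3, 61.1.
The total first reaches 38 DD on day 3.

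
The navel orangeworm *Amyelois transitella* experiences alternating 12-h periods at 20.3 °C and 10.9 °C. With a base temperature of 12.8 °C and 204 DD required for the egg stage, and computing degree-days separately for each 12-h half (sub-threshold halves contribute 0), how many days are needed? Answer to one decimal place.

54.4 days

Day half: max(0, 20.3 − 12.8) × 0.5 = 7.5 × 0.5 = 3.75 DD.
Night half: max(0, 10.9 − 12.8) × 0.5 = 0.0 × 0.5 = 0.00 DD.
Per 24 h: 3.75 DD/day.
Duration = 204 / 3.75 = 54.400 ≈ 54.4 days.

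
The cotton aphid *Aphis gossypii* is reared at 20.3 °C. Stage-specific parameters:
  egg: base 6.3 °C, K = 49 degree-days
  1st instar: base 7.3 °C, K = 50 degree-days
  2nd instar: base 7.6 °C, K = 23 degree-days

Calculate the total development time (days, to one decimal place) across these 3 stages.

egg: 49 / (20.3 − 6.3) = 49 / 14.0 = 3.500 d.
1st instar: 50 / (20.3 − 7.3) = 50 / 13.0 = 3.846 d.
2nd instar: 23 / (20.3 − 7.6) = 23 / 12.7 = 1.811 d.
Sum = 9.157 ≈ 9.2 days.

9.2 days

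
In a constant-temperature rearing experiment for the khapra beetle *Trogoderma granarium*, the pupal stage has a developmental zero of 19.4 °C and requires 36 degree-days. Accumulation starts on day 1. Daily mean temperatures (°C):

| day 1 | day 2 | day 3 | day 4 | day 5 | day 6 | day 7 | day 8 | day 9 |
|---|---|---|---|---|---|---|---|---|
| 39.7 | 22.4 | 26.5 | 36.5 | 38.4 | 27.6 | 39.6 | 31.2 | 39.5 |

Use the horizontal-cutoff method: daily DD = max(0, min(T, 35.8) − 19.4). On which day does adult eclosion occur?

Daily DD above 19.4 °C (capped at 16.4): 16.4, 3.0, 7.1, 16.4, 16.4, 8.2, 16.4, 11.8, 16.4.
Cumulative: 16.4, 19.4, 26.5, 42.9, 59.3, 67.5, 83.9, 95.7, 112.1.
The total first reaches 36 DD on day 4.

day 4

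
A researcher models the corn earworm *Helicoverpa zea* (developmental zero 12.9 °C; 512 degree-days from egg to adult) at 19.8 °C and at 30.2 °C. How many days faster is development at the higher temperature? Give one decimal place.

44.6 days

At 19.8 °C: 512 / (19.8 − 12.9) = 512 / 6.9 = 74.203 d.
At 30.2 °C: 512 / (30.2 − 12.9) = 512 / 17.3 = 29.595 d.
Difference = |74.203 − 29.595| = 44.608 ≈ 44.6 days.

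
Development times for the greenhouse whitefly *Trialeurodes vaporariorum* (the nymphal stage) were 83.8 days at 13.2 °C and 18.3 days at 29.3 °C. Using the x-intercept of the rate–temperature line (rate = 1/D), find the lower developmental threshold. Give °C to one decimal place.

Equal thermal constants: D₁(T₁ − T_b) = D₂(T₂ − T_b).
83.8·(13.2 − T_b) = 18.3·(29.3 − T_b)
T_b = (83.8·13.2 − 18.3·29.3) / (83.8 − 18.3) = 569.97 / 65.5 = 8.702 °C ≈ 8.7 °C.

8.7 °C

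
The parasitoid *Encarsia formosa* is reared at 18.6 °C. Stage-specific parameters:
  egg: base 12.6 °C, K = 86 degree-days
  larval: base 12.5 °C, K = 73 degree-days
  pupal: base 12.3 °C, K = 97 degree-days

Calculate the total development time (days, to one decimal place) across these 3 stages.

egg: 86 / (18.6 − 12.6) = 86 / 6.0 = 14.333 d.
larval: 73 / (18.6 − 12.5) = 73 / 6.1 = 11.967 d.
pupal: 97 / (18.6 − 12.3) = 97 / 6.3 = 15.397 d.
Sum = 41.697 ≈ 41.7 days.

41.7 days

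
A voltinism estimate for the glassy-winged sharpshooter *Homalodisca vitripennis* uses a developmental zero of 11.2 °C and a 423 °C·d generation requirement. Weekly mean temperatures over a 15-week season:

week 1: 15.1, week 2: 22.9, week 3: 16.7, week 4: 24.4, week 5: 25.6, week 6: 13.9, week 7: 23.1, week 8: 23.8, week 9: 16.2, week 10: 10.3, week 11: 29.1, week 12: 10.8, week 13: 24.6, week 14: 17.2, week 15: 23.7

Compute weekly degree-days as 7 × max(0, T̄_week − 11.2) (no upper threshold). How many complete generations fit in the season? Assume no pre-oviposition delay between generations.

Weekly DD (7 × max(0, T̄ − 11.2)): 27.3, 81.9, 38.5, 92.4, 100.8, 18.9, 83.3, 88.2, 35.0, 0.0, 125.3, 0.0, 93.8, 42.0, 87.5.
Season total = 914.9 DD.
Complete generations = ⌊914.9 / 423⌋ = 2.

2 generations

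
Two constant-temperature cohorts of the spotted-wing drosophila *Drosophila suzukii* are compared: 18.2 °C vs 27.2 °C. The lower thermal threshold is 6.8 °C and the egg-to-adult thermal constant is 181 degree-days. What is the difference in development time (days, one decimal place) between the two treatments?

At 18.2 °C: 181 / (18.2 − 6.8) = 181 / 11.4 = 15.877 d.
At 27.2 °C: 181 / (27.2 − 6.8) = 181 / 20.4 = 8.873 d.
Difference = |15.877 − 8.873| = 7.005 ≈ 7.0 days.

7.0 days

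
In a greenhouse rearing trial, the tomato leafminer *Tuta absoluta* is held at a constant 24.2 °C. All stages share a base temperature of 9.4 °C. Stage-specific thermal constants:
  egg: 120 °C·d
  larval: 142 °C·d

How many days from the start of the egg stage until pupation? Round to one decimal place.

17.7 days

Daily accumulation at 24.2 °C = 24.2 − 9.4 = 14.8 DD/day.
Total K = 120 + 142 = 262 DD.
Total duration = 262 / 14.8 = 17.703 ≈ 17.7 days.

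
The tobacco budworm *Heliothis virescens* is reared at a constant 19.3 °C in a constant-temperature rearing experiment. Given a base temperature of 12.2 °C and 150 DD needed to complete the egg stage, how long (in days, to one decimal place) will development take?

21.1 days

Daily accumulation = 19.3 − 12.2 = 7.1 DD/day.
Duration = 150 / 7.1 = 21.127 ≈ 21.1 days.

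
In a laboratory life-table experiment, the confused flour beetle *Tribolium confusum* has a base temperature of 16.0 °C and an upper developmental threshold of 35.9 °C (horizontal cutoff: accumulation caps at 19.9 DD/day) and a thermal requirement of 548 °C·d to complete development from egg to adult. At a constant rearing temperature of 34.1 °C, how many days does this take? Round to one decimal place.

30.3 days

Daily accumulation = 34.1 − 16.0 = 18.1 DD/day.
Duration = 548 / 18.1 = 30.276 ≈ 30.3 days.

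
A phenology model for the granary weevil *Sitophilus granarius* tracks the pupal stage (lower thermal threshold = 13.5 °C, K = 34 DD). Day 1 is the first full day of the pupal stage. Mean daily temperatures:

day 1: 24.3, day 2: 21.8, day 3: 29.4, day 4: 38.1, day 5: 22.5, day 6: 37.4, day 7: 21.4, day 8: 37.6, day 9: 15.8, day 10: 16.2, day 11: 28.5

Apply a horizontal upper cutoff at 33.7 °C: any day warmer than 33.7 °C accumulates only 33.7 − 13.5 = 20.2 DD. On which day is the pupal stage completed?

day 3

Daily DD above 13.5 °C (capped at 20.2): 10.8, 8.3, 15.9, 20.2, 9.0, 20.2, 7.9, 20.2, 2.3, 2.7, 15.0.
Cumulative: 10.8, 19.1, 35.0, 55.2, 64.2, 84.4, 92.3, 112.5, 114.8, 117.5, 132.5.
The total first reaches 34 DD on day 3.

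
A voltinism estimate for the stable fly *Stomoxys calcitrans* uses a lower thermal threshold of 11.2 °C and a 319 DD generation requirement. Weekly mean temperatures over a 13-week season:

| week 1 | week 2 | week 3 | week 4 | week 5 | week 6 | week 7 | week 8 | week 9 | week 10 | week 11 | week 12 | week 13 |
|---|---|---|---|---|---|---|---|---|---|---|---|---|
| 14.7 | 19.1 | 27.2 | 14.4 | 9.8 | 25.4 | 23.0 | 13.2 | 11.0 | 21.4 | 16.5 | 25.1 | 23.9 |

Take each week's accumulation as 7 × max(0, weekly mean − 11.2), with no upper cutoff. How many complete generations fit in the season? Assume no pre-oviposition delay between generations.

2 generations

Weekly DD (7 × max(0, T̄ − 11.2)): 24.5, 55.3, 112.0, 22.4, 0.0, 99.4, 82.6, 14.0, 0.0, 71.4, 37.1, 97.3, 88.9.
Season total = 704.9 DD.
Complete generations = ⌊704.9 / 319⌋ = 2.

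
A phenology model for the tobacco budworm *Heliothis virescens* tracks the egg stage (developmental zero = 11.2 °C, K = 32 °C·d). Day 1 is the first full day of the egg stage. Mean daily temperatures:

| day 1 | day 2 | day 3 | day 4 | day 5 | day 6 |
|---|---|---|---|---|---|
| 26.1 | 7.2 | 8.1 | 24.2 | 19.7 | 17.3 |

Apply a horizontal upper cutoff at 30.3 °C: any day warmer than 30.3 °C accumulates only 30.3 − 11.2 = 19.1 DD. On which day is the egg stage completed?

day 5

Daily DD above 11.2 °C (capped at 19.1): 14.9, 0.0, 0.0, 13.0, 8.5, 6.1.
Cumulative: 14.9, 14.9, 14.9, 27.9, 36.4, 42.5.
The total first reaches 32 DD on day 5.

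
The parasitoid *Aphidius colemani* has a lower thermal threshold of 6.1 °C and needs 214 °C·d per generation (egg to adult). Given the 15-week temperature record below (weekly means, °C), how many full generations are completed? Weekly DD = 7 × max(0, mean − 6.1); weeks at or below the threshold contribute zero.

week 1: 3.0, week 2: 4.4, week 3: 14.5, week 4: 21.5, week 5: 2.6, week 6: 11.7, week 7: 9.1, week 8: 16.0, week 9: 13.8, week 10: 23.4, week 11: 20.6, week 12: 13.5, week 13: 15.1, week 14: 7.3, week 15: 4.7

3 generations

Weekly DD (7 × max(0, T̄ − 6.1)): 0.0, 0.0, 58.8, 107.8, 0.0, 39.2, 21.0, 69.3, 53.9, 121.1, 101.5, 51.8, 63.0, 8.4, 0.0.
Season total = 695.8 DD.
Complete generations = ⌊695.8 / 214⌋ = 3.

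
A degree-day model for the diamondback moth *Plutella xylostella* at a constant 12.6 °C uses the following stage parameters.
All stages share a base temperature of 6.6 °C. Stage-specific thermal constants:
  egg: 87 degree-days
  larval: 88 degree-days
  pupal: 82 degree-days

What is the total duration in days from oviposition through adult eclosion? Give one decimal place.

42.8 days

Daily accumulation at 12.6 °C = 12.6 − 6.6 = 6.0 DD/day.
Total K = 87 + 88 + 82 = 257 DD.
Total duration = 257 / 6.0 = 42.833 ≈ 42.8 days.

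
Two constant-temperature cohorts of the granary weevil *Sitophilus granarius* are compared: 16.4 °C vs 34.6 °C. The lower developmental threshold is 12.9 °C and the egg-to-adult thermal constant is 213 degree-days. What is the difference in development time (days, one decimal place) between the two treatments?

51.0 days

At 16.4 °C: 213 / (16.4 − 12.9) = 213 / 3.5 = 60.857 d.
At 34.6 °C: 213 / (34.6 − 12.9) = 213 / 21.7 = 9.816 d.
Difference = |60.857 − 9.816| = 51.041 ≈ 51.0 days.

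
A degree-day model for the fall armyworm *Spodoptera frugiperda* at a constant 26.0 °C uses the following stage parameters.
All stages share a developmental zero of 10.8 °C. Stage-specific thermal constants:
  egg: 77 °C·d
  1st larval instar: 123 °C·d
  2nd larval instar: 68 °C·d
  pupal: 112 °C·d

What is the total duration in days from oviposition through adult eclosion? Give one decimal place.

Daily accumulation at 26.0 °C = 26.0 − 10.8 = 15.2 DD/day.
Total K = 77 + 123 + 68 + 112 = 380 DD.
Total duration = 380 / 15.2 = 25.000 ≈ 25.0 days.

25.0 days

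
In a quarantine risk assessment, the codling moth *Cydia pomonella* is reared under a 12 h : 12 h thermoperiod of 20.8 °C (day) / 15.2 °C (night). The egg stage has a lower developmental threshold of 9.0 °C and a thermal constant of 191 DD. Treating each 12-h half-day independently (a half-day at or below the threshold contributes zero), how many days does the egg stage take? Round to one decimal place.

21.2 days

Day half: max(0, 20.8 − 9.0) × 0.5 = 11.8 × 0.5 = 5.90 DD.
Night half: max(0, 15.2 − 9.0) × 0.5 = 6.2 × 0.5 = 3.10 DD.
Per 24 h: 9.00 DD/day.
Duration = 191 / 9.00 = 21.222 ≈ 21.2 days.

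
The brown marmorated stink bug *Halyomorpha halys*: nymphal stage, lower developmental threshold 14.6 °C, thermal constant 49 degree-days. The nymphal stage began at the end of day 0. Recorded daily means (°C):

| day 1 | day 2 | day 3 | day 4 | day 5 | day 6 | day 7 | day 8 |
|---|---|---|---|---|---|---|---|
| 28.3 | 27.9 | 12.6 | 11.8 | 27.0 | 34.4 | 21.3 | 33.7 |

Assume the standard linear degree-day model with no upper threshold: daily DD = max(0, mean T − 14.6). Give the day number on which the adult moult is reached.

Daily DD above 14.6 °C: 13.7, 13.3, 0.0, 0.0, 12.4, 19.8, 6.7, 19.1.
Cumulative: 13.7, 27.0, 27.0, 27.0, 39.4, 59.2, 65.9, 85.0.
The total first reaches 49 DD on day 6.

day 6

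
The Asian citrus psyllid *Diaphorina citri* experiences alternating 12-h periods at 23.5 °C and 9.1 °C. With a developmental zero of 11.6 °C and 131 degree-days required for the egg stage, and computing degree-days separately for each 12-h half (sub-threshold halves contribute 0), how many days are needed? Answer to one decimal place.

22.0 days

Day half: max(0, 23.5 − 11.6) × 0.5 = 11.9 × 0.5 = 5.95 DD.
Night half: max(0, 9.1 − 11.6) × 0.5 = 0.0 × 0.5 = 0.00 DD.
Per 24 h: 5.95 DD/day.
Duration = 131 / 5.95 = 22.017 ≈ 22.0 days.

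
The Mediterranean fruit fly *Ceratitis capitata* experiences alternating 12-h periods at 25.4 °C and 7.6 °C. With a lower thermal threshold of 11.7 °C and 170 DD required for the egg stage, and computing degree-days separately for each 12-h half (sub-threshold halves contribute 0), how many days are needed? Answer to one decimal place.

Day half: max(0, 25.4 − 11.7) × 0.5 = 13.7 × 0.5 = 6.85 DD.
Night half: max(0, 7.6 − 11.7) × 0.5 = 0.0 × 0.5 = 0.00 DD.
Per 24 h: 6.85 DD/day.
Duration = 170 / 6.85 = 24.818 ≈ 24.8 days.

24.8 days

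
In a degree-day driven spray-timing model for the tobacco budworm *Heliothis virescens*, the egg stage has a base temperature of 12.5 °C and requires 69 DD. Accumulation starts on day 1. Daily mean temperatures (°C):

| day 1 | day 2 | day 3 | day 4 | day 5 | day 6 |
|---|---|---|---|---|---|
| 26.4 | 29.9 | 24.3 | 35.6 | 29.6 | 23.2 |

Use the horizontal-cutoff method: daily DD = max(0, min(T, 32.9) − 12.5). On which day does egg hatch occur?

day 5

Daily DD above 12.5 °C (capped at 20.4): 13.9, 17.4, 11.8, 20.4, 17.1, 10.7.
Cumulative: 13.9, 31.3, 43.1, 63.5, 80.6, 91.3.
The total first reaches 69 DD on day 5.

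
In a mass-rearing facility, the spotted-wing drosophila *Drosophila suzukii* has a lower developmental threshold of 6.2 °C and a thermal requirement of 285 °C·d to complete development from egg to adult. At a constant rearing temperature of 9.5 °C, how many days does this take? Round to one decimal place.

86.4 days

Daily accumulation = 9.5 − 6.2 = 3.3 DD/day.
Duration = 285 / 3.3 = 86.364 ≈ 86.4 days.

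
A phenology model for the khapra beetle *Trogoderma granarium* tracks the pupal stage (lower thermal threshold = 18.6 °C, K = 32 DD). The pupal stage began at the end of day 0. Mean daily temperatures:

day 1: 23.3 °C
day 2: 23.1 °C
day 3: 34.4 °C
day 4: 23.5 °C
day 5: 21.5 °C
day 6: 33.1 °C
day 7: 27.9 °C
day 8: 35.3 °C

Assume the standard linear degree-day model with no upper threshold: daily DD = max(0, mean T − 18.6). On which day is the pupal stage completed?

day 5

Daily DD above 18.6 °C: 4.7, 4.5, 15.8, 4.9, 2.9, 14.5, 9.3, 16.7.
Cumulative: 4.7, 9.2, 25.0, 29.9, 32.8, 47.3, 56.6, 73.3.
The total first reaches 32 DD on day 5.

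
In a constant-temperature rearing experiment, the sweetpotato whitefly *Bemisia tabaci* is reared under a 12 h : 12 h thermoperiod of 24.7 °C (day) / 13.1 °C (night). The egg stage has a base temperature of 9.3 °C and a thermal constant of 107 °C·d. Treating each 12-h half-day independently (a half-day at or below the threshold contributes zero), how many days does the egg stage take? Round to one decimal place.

Day half: max(0, 24.7 − 9.3) × 0.5 = 15.4 × 0.5 = 7.70 DD.
Night half: max(0, 13.1 − 9.3) × 0.5 = 3.8 × 0.5 = 1.90 DD.
Per 24 h: 9.60 DD/day.
Duration = 107 / 9.60 = 11.146 ≈ 11.1 days.

11.1 days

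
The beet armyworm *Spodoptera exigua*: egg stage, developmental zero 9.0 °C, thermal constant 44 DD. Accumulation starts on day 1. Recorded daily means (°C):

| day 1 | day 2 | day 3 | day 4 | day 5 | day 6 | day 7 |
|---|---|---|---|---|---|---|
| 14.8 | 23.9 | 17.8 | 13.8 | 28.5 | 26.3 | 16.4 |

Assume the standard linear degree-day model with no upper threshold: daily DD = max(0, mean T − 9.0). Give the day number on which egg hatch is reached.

Daily DD above 9.0 °C: 5.8, 14.9, 8.8, 4.8, 19.5, 17.3, 7.4.
Cumulative: 5.8, 20.7, 29.5, 34.3, 53.8, 71.1, 78.5.
The total first reaches 44 DD on day 5.

day 5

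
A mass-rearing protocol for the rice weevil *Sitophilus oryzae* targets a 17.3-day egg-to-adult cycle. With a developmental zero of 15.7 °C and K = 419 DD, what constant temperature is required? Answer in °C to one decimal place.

39.9 °C

Required daily accumulation = 419 / 17.3 = 24.220 DD/day.
T = T_base + 24.220 = 15.7 + 24.220 = 39.920 ≈ 39.9 °C.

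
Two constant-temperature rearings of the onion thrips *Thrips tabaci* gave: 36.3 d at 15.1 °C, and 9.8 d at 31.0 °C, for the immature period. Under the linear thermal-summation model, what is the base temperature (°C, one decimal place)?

Equal thermal constants: D₁(T₁ − T_b) = D₂(T₂ − T_b).
36.3·(15.1 − T_b) = 9.8·(31.0 − T_b)
T_b = (36.3·15.1 − 9.8·31.0) / (36.3 − 9.8) = 244.33 / 26.5 = 9.220 °C ≈ 9.2 °C.

9.2 °C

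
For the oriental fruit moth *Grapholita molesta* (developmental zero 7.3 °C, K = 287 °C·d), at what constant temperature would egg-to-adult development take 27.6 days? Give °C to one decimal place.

Required daily accumulation = 287 / 27.6 = 10.399 DD/day.
T = T_base + 10.399 = 7.3 + 10.399 = 17.699 ≈ 17.7 °C.

17.7 °C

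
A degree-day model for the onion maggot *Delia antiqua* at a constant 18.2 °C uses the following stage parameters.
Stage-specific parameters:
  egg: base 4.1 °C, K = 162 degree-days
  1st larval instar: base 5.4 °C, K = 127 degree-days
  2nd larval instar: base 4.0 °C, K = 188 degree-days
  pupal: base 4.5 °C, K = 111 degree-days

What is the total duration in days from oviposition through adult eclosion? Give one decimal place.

egg: 162 / (18.2 − 4.1) = 162 / 14.1 = 11.489 d.
1st larval instar: 127 / (18.2 − 5.4) = 127 / 12.8 = 9.922 d.
2nd larval instar: 188 / (18.2 − 4.0) = 188 / 14.2 = 13.239 d.
pupal: 111 / (18.2 − 4.5) = 111 / 13.7 = 8.102 d.
Sum = 42.753 ≈ 42.8 days.

42.8 days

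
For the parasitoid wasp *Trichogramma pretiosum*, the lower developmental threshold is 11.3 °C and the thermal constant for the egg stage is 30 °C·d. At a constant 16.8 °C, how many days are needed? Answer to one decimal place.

Daily accumulation = 16.8 − 11.3 = 5.5 DD/day.
Duration = 30 / 5.5 = 5.455 ≈ 5.5 days.

5.5 days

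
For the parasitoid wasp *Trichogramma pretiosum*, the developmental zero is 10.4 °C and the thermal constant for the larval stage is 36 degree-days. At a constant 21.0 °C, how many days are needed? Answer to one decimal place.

3.4 days

Daily accumulation = 21.0 − 10.4 = 10.6 DD/day.
Duration = 36 / 10.6 = 3.396 ≈ 3.4 days.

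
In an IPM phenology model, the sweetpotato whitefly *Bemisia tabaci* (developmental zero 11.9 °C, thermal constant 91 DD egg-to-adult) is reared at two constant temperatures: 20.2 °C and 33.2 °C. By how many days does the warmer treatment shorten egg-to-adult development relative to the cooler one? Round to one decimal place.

6.7 days

At 20.2 °C: 91 / (20.2 − 11.9) = 91 / 8.3 = 10.964 d.
At 33.2 °C: 91 / (33.2 − 11.9) = 91 / 21.3 = 4.272 d.
Difference = |10.964 − 4.272| = 6.692 ≈ 6.7 days.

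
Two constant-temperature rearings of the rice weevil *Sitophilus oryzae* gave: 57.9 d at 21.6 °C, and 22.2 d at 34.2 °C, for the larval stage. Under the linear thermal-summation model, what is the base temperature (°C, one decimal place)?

Linear rate model ⇒ the product D·(T − T_b) is constant across temperatures.
57.9·(21.6 − T_b) = 22.2·(34.2 − T_b)
T_b = (57.9·21.6 − 22.2·34.2) / (57.9 − 22.2) = 491.40 / 35.7 = 13.765 °C ≈ 13.8 °C.

13.8 °C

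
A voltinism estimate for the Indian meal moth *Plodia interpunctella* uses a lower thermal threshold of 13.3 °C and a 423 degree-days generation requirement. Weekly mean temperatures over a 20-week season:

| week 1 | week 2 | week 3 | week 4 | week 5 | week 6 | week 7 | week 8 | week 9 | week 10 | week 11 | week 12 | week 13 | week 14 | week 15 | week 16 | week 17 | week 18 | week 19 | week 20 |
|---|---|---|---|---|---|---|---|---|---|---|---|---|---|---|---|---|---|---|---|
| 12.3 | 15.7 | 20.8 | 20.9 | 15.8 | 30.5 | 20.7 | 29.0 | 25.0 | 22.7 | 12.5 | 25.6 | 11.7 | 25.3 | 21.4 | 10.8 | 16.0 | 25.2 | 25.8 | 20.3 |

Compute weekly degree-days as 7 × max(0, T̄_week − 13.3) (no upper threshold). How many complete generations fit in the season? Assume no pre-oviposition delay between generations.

Weekly DD (7 × max(0, T̄ − 13.3)): 0.0, 16.8, 52.5, 53.2, 17.5, 120.4, 51.8, 109.9, 81.9, 65.8, 0.0, 86.1, 0.0, 84.0, 56.7, 0.0, 18.9, 83.3, 87.5, 49.0.
Season total = 1035.3 DD.
Complete generations = ⌊1035.3 / 423⌋ = 2.

2 generations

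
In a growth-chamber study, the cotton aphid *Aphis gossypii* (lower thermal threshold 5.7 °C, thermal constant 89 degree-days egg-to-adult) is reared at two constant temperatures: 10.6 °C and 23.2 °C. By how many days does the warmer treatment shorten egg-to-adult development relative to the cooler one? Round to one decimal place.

13.1 days

At 10.6 °C: 89 / (10.6 − 5.7) = 89 / 4.9 = 18.163 d.
At 23.2 °C: 89 / (23.2 − 5.7) = 89 / 17.5 = 5.086 d.
Difference = |18.163 − 5.086| = 13.078 ≈ 13.1 days.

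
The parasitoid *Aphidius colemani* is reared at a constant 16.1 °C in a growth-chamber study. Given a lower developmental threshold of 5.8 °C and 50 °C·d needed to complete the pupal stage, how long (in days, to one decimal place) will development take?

4.9 days

Daily accumulation = 16.1 − 5.8 = 10.3 DD/day.
Duration = 50 / 10.3 = 4.854 ≈ 4.9 days.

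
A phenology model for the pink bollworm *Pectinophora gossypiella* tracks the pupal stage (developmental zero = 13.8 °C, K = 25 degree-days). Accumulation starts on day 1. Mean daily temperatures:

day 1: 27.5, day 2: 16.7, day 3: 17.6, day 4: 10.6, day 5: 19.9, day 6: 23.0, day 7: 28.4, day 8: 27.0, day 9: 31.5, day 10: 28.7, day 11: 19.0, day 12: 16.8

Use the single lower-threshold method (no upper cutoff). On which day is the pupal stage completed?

day 5

Daily DD above 13.8 °C: 13.7, 2.9, 3.8, 0.0, 6.1, 9.2, 14.6, 13.2, 17.7, 14.9, 5.2, 3.0.
Cumulative: 13.7, 16.6, 20.4, 20.4, 26.5, 35.7, 50.3, 63.5, 81.2, 96.1, 101.3, 104.3.
The total first reaches 25 DD on day 5.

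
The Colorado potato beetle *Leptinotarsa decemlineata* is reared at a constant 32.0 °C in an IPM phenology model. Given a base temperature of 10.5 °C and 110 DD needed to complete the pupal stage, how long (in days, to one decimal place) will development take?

Daily accumulation = 32.0 − 10.5 = 21.5 DD/day.
Duration = 110 / 21.5 = 5.116 ≈ 5.1 days.

5.1 days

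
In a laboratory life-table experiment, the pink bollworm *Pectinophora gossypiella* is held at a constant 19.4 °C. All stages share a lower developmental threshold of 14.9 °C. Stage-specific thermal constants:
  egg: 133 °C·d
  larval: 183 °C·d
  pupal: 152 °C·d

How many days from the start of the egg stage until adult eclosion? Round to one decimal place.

Daily accumulation at 19.4 °C = 19.4 − 14.9 = 4.5 DD/day.
Total K = 133 + 183 + 152 = 468 DD.
Total duration = 468 / 4.5 = 104.000 ≈ 104.0 days.

104.0 days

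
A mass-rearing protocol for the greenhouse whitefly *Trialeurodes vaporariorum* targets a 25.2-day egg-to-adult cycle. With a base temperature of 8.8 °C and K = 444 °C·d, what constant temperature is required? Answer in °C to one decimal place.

Required daily accumulation = 444 / 25.2 = 17.619 DD/day.
T = T_base + 17.619 = 8.8 + 17.619 = 26.419 ≈ 26.4 °C.

26.4 °C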